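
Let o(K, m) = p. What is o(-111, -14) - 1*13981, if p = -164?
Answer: -14145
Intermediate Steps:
o(K, m) = -164
o(-111, -14) - 1*13981 = -164 - 1*13981 = -164 - 13981 = -14145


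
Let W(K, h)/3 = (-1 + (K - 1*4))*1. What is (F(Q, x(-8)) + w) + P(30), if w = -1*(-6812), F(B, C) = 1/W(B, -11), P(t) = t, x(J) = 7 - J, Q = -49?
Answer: 1108403/162 ≈ 6842.0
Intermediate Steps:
W(K, h) = -15 + 3*K (W(K, h) = 3*((-1 + (K - 1*4))*1) = 3*((-1 + (K - 4))*1) = 3*((-1 + (-4 + K))*1) = 3*((-5 + K)*1) = 3*(-5 + K) = -15 + 3*K)
F(B, C) = 1/(-15 + 3*B)
w = 6812
(F(Q, x(-8)) + w) + P(30) = (1/(3*(-5 - 49)) + 6812) + 30 = ((⅓)/(-54) + 6812) + 30 = ((⅓)*(-1/54) + 6812) + 30 = (-1/162 + 6812) + 30 = 1103543/162 + 30 = 1108403/162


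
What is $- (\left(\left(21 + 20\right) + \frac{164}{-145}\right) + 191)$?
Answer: $- \frac{33476}{145} \approx -230.87$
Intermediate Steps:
$- (\left(\left(21 + 20\right) + \frac{164}{-145}\right) + 191) = - (\left(41 + 164 \left(- \frac{1}{145}\right)\right) + 191) = - (\left(41 - \frac{164}{145}\right) + 191) = - (\frac{5781}{145} + 191) = \left(-1\right) \frac{33476}{145} = - \frac{33476}{145}$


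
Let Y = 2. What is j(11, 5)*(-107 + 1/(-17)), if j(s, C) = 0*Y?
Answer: 0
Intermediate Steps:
j(s, C) = 0 (j(s, C) = 0*2 = 0)
j(11, 5)*(-107 + 1/(-17)) = 0*(-107 + 1/(-17)) = 0*(-107 - 1/17) = 0*(-1820/17) = 0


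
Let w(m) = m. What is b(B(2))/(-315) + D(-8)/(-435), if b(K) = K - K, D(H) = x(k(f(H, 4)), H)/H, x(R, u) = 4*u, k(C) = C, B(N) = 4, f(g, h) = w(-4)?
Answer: -4/435 ≈ -0.0091954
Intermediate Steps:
f(g, h) = -4
D(H) = 4 (D(H) = (4*H)/H = 4)
b(K) = 0
b(B(2))/(-315) + D(-8)/(-435) = 0/(-315) + 4/(-435) = 0*(-1/315) + 4*(-1/435) = 0 - 4/435 = -4/435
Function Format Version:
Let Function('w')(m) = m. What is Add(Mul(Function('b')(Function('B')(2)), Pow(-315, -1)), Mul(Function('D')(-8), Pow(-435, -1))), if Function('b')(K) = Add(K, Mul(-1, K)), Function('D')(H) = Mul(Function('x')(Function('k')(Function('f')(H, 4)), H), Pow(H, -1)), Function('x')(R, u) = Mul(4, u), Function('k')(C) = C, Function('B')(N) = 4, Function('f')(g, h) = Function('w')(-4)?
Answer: Rational(-4, 435) ≈ -0.0091954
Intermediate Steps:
Function('f')(g, h) = -4
Function('D')(H) = 4 (Function('D')(H) = Mul(Mul(4, H), Pow(H, -1)) = 4)
Function('b')(K) = 0
Add(Mul(Function('b')(Function('B')(2)), Pow(-315, -1)), Mul(Function('D')(-8), Pow(-435, -1))) = Add(Mul(0, Pow(-315, -1)), Mul(4, Pow(-435, -1))) = Add(Mul(0, Rational(-1, 315)), Mul(4, Rational(-1, 435))) = Add(0, Rational(-4, 435)) = Rational(-4, 435)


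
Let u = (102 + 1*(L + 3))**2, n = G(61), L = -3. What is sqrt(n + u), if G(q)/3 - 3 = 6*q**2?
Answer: 3*sqrt(8599) ≈ 278.19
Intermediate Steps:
G(q) = 9 + 18*q**2 (G(q) = 9 + 3*(6*q**2) = 9 + 18*q**2)
n = 66987 (n = 9 + 18*61**2 = 9 + 18*3721 = 9 + 66978 = 66987)
u = 10404 (u = (102 + 1*(-3 + 3))**2 = (102 + 1*0)**2 = (102 + 0)**2 = 102**2 = 10404)
sqrt(n + u) = sqrt(66987 + 10404) = sqrt(77391) = 3*sqrt(8599)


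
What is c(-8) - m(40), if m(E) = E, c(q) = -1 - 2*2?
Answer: -45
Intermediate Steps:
c(q) = -5 (c(q) = -1 - 4 = -5)
c(-8) - m(40) = -5 - 1*40 = -5 - 40 = -45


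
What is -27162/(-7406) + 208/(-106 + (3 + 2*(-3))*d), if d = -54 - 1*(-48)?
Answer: 53113/40733 ≈ 1.3039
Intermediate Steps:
d = -6 (d = -54 + 48 = -6)
-27162/(-7406) + 208/(-106 + (3 + 2*(-3))*d) = -27162/(-7406) + 208/(-106 + (3 + 2*(-3))*(-6)) = -27162*(-1/7406) + 208/(-106 + (3 - 6)*(-6)) = 13581/3703 + 208/(-106 - 3*(-6)) = 13581/3703 + 208/(-106 + 18) = 13581/3703 + 208/(-88) = 13581/3703 + 208*(-1/88) = 13581/3703 - 26/11 = 53113/40733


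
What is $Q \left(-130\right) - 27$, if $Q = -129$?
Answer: $16743$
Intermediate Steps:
$Q \left(-130\right) - 27 = \left(-129\right) \left(-130\right) - 27 = 16770 - 27 = 16743$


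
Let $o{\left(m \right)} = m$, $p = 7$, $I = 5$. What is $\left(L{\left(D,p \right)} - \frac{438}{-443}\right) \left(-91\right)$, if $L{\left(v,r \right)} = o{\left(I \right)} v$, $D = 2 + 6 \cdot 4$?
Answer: $- \frac{5280548}{443} \approx -11920.0$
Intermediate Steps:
$D = 26$ ($D = 2 + 24 = 26$)
$L{\left(v,r \right)} = 5 v$
$\left(L{\left(D,p \right)} - \frac{438}{-443}\right) \left(-91\right) = \left(5 \cdot 26 - \frac{438}{-443}\right) \left(-91\right) = \left(130 - - \frac{438}{443}\right) \left(-91\right) = \left(130 + \frac{438}{443}\right) \left(-91\right) = \frac{58028}{443} \left(-91\right) = - \frac{5280548}{443}$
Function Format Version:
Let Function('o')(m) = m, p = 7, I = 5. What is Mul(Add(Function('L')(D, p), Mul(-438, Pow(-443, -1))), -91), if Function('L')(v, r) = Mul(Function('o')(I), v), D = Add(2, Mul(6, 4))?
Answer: Rational(-5280548, 443) ≈ -11920.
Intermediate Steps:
D = 26 (D = Add(2, 24) = 26)
Function('L')(v, r) = Mul(5, v)
Mul(Add(Function('L')(D, p), Mul(-438, Pow(-443, -1))), -91) = Mul(Add(Mul(5, 26), Mul(-438, Pow(-443, -1))), -91) = Mul(Add(130, Mul(-438, Rational(-1, 443))), -91) = Mul(Add(130, Rational(438, 443)), -91) = Mul(Rational(58028, 443), -91) = Rational(-5280548, 443)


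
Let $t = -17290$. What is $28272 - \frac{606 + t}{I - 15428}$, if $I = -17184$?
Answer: $\frac{230497445}{8153} \approx 28272.0$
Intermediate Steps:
$28272 - \frac{606 + t}{I - 15428} = 28272 - \frac{606 - 17290}{-17184 - 15428} = 28272 - - \frac{16684}{-32612} = 28272 - \left(-16684\right) \left(- \frac{1}{32612}\right) = 28272 - \frac{4171}{8153} = \frac{230497445}{8153}$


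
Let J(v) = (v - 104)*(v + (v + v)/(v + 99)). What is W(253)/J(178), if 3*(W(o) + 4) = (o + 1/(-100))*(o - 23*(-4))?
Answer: 161157769/73499760 ≈ 2.1926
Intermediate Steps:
W(o) = -4 + (92 + o)*(-1/100 + o)/3 (W(o) = -4 + ((o + 1/(-100))*(o - 23*(-4)))/3 = -4 + ((o - 1/100)*(o + 92))/3 = -4 + ((-1/100 + o)*(92 + o))/3 = -4 + ((92 + o)*(-1/100 + o))/3 = -4 + (92 + o)*(-1/100 + o)/3)
J(v) = (-104 + v)*(v + 2*v/(99 + v)) (J(v) = (-104 + v)*(v + (2*v)/(99 + v)) = (-104 + v)*(v + 2*v/(99 + v)))
W(253)/J(178) = (-323/75 + (1/3)*253**2 + (9199/300)*253)/((178*(-10504 + 178**2 - 3*178)/(99 + 178))) = (-323/75 + (1/3)*64009 + 2327347/300)/((178*(-10504 + 31684 - 534)/277)) = (-323/75 + 64009/3 + 2327347/300)/((178*(1/277)*20646)) = 581797/(20*(3674988/277)) = (581797/20)*(277/3674988) = 161157769/73499760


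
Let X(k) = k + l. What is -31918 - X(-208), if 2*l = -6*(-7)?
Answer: -31731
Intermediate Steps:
l = 21 (l = (-6*(-7))/2 = (½)*42 = 21)
X(k) = 21 + k (X(k) = k + 21 = 21 + k)
-31918 - X(-208) = -31918 - (21 - 208) = -31918 - 1*(-187) = -31918 + 187 = -31731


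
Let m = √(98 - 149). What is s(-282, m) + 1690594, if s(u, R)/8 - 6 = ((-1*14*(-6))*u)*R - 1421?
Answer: 1679274 - 189504*I*√51 ≈ 1.6793e+6 - 1.3533e+6*I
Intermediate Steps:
m = I*√51 (m = √(-51) = I*√51 ≈ 7.1414*I)
s(u, R) = -11320 + 672*R*u (s(u, R) = 48 + 8*(((-1*14*(-6))*u)*R - 1421) = 48 + 8*(((-14*(-6))*u)*R - 1421) = 48 + 8*((84*u)*R - 1421) = 48 + 8*(84*R*u - 1421) = 48 + 8*(-1421 + 84*R*u) = 48 + (-11368 + 672*R*u) = -11320 + 672*R*u)
s(-282, m) + 1690594 = (-11320 + 672*(I*√51)*(-282)) + 1690594 = (-11320 - 189504*I*√51) + 1690594 = 1679274 - 189504*I*√51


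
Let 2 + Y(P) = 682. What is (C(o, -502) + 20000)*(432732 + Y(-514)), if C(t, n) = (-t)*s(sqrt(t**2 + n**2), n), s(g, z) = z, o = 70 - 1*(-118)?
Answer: 49571930912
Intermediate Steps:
o = 188 (o = 70 + 118 = 188)
Y(P) = 680 (Y(P) = -2 + 682 = 680)
C(t, n) = -n*t (C(t, n) = (-t)*n = -n*t)
(C(o, -502) + 20000)*(432732 + Y(-514)) = (-1*(-502)*188 + 20000)*(432732 + 680) = (94376 + 20000)*433412 = 114376*433412 = 49571930912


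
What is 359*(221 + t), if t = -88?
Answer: 47747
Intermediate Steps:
359*(221 + t) = 359*(221 - 88) = 359*133 = 47747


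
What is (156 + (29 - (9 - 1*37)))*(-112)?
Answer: -23856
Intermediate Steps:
(156 + (29 - (9 - 1*37)))*(-112) = (156 + (29 - (9 - 37)))*(-112) = (156 + (29 - 1*(-28)))*(-112) = (156 + (29 + 28))*(-112) = (156 + 57)*(-112) = 213*(-112) = -23856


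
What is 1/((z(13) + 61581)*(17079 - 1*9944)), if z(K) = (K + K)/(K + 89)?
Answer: 51/22408494940 ≈ 2.2759e-9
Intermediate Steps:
z(K) = 2*K/(89 + K) (z(K) = (2*K)/(89 + K) = 2*K/(89 + K))
1/((z(13) + 61581)*(17079 - 1*9944)) = 1/((2*13/(89 + 13) + 61581)*(17079 - 1*9944)) = 1/((2*13/102 + 61581)*(17079 - 9944)) = 1/((2*13*(1/102) + 61581)*7135) = (1/7135)/(13/51 + 61581) = (1/7135)/(3140644/51) = (51/3140644)*(1/7135) = 51/22408494940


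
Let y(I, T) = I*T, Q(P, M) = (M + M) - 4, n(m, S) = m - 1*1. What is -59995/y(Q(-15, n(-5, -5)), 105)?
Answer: 11999/336 ≈ 35.711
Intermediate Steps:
n(m, S) = -1 + m (n(m, S) = m - 1 = -1 + m)
Q(P, M) = -4 + 2*M (Q(P, M) = 2*M - 4 = -4 + 2*M)
-59995/y(Q(-15, n(-5, -5)), 105) = -59995*1/(105*(-4 + 2*(-1 - 5))) = -59995*1/(105*(-4 + 2*(-6))) = -59995*1/(105*(-4 - 12)) = -59995/((-16*105)) = -59995/(-1680) = -59995*(-1/1680) = 11999/336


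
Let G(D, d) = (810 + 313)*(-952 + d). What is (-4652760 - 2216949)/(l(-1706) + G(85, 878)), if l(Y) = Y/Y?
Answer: 6869709/83101 ≈ 82.667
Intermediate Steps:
G(D, d) = -1069096 + 1123*d (G(D, d) = 1123*(-952 + d) = -1069096 + 1123*d)
l(Y) = 1
(-4652760 - 2216949)/(l(-1706) + G(85, 878)) = (-4652760 - 2216949)/(1 + (-1069096 + 1123*878)) = -6869709/(1 + (-1069096 + 985994)) = -6869709/(1 - 83102) = -6869709/(-83101) = -6869709*(-1/83101) = 6869709/83101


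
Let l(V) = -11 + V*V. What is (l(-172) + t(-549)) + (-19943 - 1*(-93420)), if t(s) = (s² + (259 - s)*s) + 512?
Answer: -38629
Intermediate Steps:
t(s) = 512 + s² + s*(259 - s) (t(s) = (s² + s*(259 - s)) + 512 = 512 + s² + s*(259 - s))
l(V) = -11 + V²
(l(-172) + t(-549)) + (-19943 - 1*(-93420)) = ((-11 + (-172)²) + (512 + 259*(-549))) + (-19943 - 1*(-93420)) = ((-11 + 29584) + (512 - 142191)) + (-19943 + 93420) = (29573 - 141679) + 73477 = -112106 + 73477 = -38629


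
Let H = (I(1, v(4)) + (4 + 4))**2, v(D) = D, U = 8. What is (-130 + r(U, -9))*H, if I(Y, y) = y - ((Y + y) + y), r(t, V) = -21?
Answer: -1359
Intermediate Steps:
I(Y, y) = -Y - y (I(Y, y) = y - (Y + 2*y) = y + (-Y - 2*y) = -Y - y)
H = 9 (H = ((-1*1 - 1*4) + (4 + 4))**2 = ((-1 - 4) + 8)**2 = (-5 + 8)**2 = 3**2 = 9)
(-130 + r(U, -9))*H = (-130 - 21)*9 = -151*9 = -1359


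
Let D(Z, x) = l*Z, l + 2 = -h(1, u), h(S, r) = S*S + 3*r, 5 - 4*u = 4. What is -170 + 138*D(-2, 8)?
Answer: 865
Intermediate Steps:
u = ¼ (u = 5/4 - ¼*4 = 5/4 - 1 = ¼ ≈ 0.25000)
h(S, r) = S² + 3*r
l = -15/4 (l = -2 - (1² + 3*(¼)) = -2 - (1 + ¾) = -2 - 1*7/4 = -2 - 7/4 = -15/4 ≈ -3.7500)
D(Z, x) = -15*Z/4
-170 + 138*D(-2, 8) = -170 + 138*(-15/4*(-2)) = -170 + 138*(15/2) = -170 + 1035 = 865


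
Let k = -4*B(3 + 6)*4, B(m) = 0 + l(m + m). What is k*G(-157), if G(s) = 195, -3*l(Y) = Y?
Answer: 18720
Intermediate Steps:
l(Y) = -Y/3
B(m) = -2*m/3 (B(m) = 0 - (m + m)/3 = 0 - 2*m/3 = -2*m/3)
k = 96 (k = -(-8)*(3 + 6)/3*4 = -(-8)*9/3*4 = -4*(-6)*4 = 24*4 = 96)
k*G(-157) = 96*195 = 18720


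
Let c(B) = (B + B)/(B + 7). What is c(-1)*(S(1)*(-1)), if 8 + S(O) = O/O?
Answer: -7/3 ≈ -2.3333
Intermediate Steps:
S(O) = -7 (S(O) = -8 + O/O = -8 + 1 = -7)
c(B) = 2*B/(7 + B) (c(B) = (2*B)/(7 + B) = 2*B/(7 + B))
c(-1)*(S(1)*(-1)) = (2*(-1)/(7 - 1))*(-7*(-1)) = (2*(-1)/6)*7 = (2*(-1)*(⅙))*7 = -⅓*7 = -7/3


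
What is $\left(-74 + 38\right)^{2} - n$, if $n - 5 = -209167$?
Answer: $210458$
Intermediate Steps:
$n = -209162$ ($n = 5 - 209167 = -209162$)
$\left(-74 + 38\right)^{2} - n = \left(-74 + 38\right)^{2} - -209162 = \left(-36\right)^{2} + 209162 = 1296 + 209162 = 210458$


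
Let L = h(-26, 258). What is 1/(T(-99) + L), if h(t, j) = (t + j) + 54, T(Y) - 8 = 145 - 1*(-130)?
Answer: 1/569 ≈ 0.0017575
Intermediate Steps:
T(Y) = 283 (T(Y) = 8 + (145 - 1*(-130)) = 8 + (145 + 130) = 8 + 275 = 283)
h(t, j) = 54 + j + t (h(t, j) = (j + t) + 54 = 54 + j + t)
L = 286 (L = 54 + 258 - 26 = 286)
1/(T(-99) + L) = 1/(283 + 286) = 1/569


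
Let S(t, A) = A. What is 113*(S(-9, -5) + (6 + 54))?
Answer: 6215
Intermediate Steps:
113*(S(-9, -5) + (6 + 54)) = 113*(-5 + (6 + 54)) = 113*(-5 + 60) = 113*55 = 6215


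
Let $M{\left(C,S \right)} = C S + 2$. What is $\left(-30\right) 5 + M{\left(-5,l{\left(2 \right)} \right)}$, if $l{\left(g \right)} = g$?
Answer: $-158$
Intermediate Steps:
$M{\left(C,S \right)} = 2 + C S$
$\left(-30\right) 5 + M{\left(-5,l{\left(2 \right)} \right)} = \left(-30\right) 5 + \left(2 - 10\right) = -150 + \left(2 - 10\right) = -150 - 8 = -158$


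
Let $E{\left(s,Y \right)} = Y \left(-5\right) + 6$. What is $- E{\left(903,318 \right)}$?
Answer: $1584$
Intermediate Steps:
$E{\left(s,Y \right)} = 6 - 5 Y$ ($E{\left(s,Y \right)} = - 5 Y + 6 = 6 - 5 Y$)
$- E{\left(903,318 \right)} = - (6 - 1590) = \left(-1\right) \left(-1584\right) = 1584$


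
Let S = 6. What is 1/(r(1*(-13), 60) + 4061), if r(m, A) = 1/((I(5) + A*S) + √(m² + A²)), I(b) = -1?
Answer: 508080191/2063315113551 + √3769/2063315113551 ≈ 0.00024624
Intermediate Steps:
r(m, A) = 1/(-1 + √(A² + m²) + 6*A) (r(m, A) = 1/((-1 + A*6) + √(m² + A²)) = 1/((-1 + 6*A) + √(A² + m²)) = 1/(-1 + √(A² + m²) + 6*A))
1/(r(1*(-13), 60) + 4061) = 1/(1/(-1 + √(60² + (1*(-13))²) + 6*60) + 4061) = 1/(1/(-1 + √(3600 + (-13)²) + 360) + 4061) = 1/(1/(-1 + √(3600 + 169) + 360) + 4061) = 1/(1/(-1 + √3769 + 360) + 4061) = 1/(1/(359 + √3769) + 4061) = 1/(4061 + 1/(359 + √3769))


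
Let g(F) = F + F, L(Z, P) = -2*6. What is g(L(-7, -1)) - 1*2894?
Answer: -2918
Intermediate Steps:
L(Z, P) = -12
g(F) = 2*F
g(L(-7, -1)) - 1*2894 = 2*(-12) - 1*2894 = -24 - 2894 = -2918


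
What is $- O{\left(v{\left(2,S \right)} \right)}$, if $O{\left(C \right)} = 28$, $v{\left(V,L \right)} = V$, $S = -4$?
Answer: $-28$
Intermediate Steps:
$- O{\left(v{\left(2,S \right)} \right)} = \left(-1\right) 28 = -28$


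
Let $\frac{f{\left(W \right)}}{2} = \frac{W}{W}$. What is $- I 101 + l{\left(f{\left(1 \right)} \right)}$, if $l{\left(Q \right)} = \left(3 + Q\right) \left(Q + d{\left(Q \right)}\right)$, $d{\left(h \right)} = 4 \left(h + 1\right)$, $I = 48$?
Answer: $-4778$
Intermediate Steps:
$f{\left(W \right)} = 2$ ($f{\left(W \right)} = 2 \frac{W}{W} = 2 \cdot 1 = 2$)
$d{\left(h \right)} = 4 + 4 h$ ($d{\left(h \right)} = 4 \left(1 + h\right) = 4 + 4 h$)
$l{\left(Q \right)} = \left(3 + Q\right) \left(4 + 5 Q\right)$ ($l{\left(Q \right)} = \left(3 + Q\right) \left(Q + \left(4 + 4 Q\right)\right) = \left(3 + Q\right) \left(4 + 5 Q\right)$)
$- I 101 + l{\left(f{\left(1 \right)} \right)} = \left(-1\right) 48 \cdot 101 + \left(12 + 5 \cdot 2^{2} + 19 \cdot 2\right) = \left(-48\right) 101 + \left(12 + 5 \cdot 4 + 38\right) = -4848 + \left(12 + 20 + 38\right) = -4848 + 70 = -4778$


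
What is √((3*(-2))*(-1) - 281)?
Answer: 5*I*√11 ≈ 16.583*I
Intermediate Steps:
√((3*(-2))*(-1) - 281) = √(-6*(-1) - 281) = √(6 - 281) = √(-275) = 5*I*√11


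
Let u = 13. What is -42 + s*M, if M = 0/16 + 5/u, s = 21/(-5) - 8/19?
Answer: -10813/247 ≈ -43.777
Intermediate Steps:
s = -439/95 (s = 21*(-⅕) - 8*1/19 = -21/5 - 8/19 = -439/95 ≈ -4.6211)
M = 5/13 (M = 0/16 + 5/13 = 0*(1/16) + 5*(1/13) = 0 + 5/13 = 5/13 ≈ 0.38462)
-42 + s*M = -42 - 439/95*5/13 = -42 - 439/247 = -10813/247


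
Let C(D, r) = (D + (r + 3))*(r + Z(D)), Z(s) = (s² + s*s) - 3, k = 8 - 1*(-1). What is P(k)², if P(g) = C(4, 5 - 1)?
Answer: 131769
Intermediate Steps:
k = 9 (k = 8 + 1 = 9)
Z(s) = -3 + 2*s² (Z(s) = (s² + s²) - 3 = 2*s² - 3 = -3 + 2*s²)
C(D, r) = (-3 + r + 2*D²)*(3 + D + r) (C(D, r) = (D + (r + 3))*(r + (-3 + 2*D²)) = (D + (3 + r))*(-3 + r + 2*D²) = (3 + D + r)*(-3 + r + 2*D²) = (-3 + r + 2*D²)*(3 + D + r))
P(g) = 363 (P(g) = -9 + (5 - 1)² - 3*4 + 2*4³ + 6*4² + 4*(5 - 1) + 2*(5 - 1)*4² = -9 + 4² - 12 + 2*64 + 6*16 + 4*4 + 2*4*16 = -9 + 16 - 12 + 128 + 96 + 16 + 128 = 363)
P(k)² = 363² = 131769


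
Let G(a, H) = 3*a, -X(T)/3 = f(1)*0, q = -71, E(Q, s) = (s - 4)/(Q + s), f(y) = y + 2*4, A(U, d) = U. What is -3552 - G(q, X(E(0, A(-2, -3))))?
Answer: -3339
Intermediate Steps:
f(y) = 8 + y (f(y) = y + 8 = 8 + y)
E(Q, s) = (-4 + s)/(Q + s)
X(T) = 0 (X(T) = -3*(8 + 1)*0 = -27*0 = -3*0 = 0)
-3552 - G(q, X(E(0, A(-2, -3)))) = -3552 - 3*(-71) = -3552 - 1*(-213) = -3552 + 213 = -3339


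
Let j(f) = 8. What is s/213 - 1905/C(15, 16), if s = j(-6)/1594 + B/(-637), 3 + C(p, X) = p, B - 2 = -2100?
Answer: -22886925693/144183676 ≈ -158.73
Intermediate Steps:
B = -2098 (B = 2 - 2100 = -2098)
C(p, X) = -3 + p
s = 1674654/507689 (s = 8/1594 - 2098/(-637) = 8*(1/1594) - 2098*(-1/637) = 4/797 + 2098/637 = 1674654/507689 ≈ 3.2986)
s/213 - 1905/C(15, 16) = (1674654/507689)/213 - 1905/(-3 + 15) = (1674654/507689)*(1/213) - 1905/12 = 558218/36045919 - 1905*1/12 = 558218/36045919 - 635/4 = -22886925693/144183676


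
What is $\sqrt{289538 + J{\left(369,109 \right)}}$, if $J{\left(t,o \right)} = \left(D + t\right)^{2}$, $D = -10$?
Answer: $3 \sqrt{46491} \approx 646.85$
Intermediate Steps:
$J{\left(t,o \right)} = \left(-10 + t\right)^{2}$
$\sqrt{289538 + J{\left(369,109 \right)}} = \sqrt{289538 + \left(-10 + 369\right)^{2}} = \sqrt{289538 + 359^{2}} = \sqrt{289538 + 128881} = \sqrt{418419} = 3 \sqrt{46491}$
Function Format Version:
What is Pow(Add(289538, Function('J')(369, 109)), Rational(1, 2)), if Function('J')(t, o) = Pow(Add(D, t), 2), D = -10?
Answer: Mul(3, Pow(46491, Rational(1, 2))) ≈ 646.85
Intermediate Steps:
Function('J')(t, o) = Pow(Add(-10, t), 2)
Pow(Add(289538, Function('J')(369, 109)), Rational(1, 2)) = Pow(Add(289538, Pow(Add(-10, 369), 2)), Rational(1, 2)) = Pow(Add(289538, Pow(359, 2)), Rational(1, 2)) = Pow(Add(289538, 128881), Rational(1, 2)) = Pow(418419, Rational(1, 2)) = Mul(3, Pow(46491, Rational(1, 2)))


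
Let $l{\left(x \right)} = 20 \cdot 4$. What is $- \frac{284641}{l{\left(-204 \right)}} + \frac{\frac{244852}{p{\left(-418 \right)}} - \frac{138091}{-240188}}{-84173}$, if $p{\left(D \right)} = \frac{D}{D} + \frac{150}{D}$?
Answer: $- \frac{96513890629975837}{27091241662160} \approx -3562.6$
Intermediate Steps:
$p{\left(D \right)} = 1 + \frac{150}{D}$
$l{\left(x \right)} = 80$
$- \frac{284641}{l{\left(-204 \right)}} + \frac{\frac{244852}{p{\left(-418 \right)}} - \frac{138091}{-240188}}{-84173} = - \frac{284641}{80} + \frac{\frac{244852}{\frac{1}{-418} \left(150 - 418\right)} - \frac{138091}{-240188}}{-84173} = \left(-284641\right) \frac{1}{80} + \left(\frac{244852}{\left(- \frac{1}{418}\right) \left(-268\right)} - - \frac{138091}{240188}\right) \left(- \frac{1}{84173}\right) = - \frac{284641}{80} + \left(\frac{244852}{\frac{134}{209}} + \frac{138091}{240188}\right) \left(- \frac{1}{84173}\right) = - \frac{284641}{80} + \left(244852 \cdot \frac{209}{134} + \frac{138091}{240188}\right) \left(- \frac{1}{84173}\right) = - \frac{284641}{80} + \left(\frac{25587034}{67} + \frac{138091}{240188}\right) \left(- \frac{1}{84173}\right) = - \frac{284641}{80} + \frac{6145707774489}{16092596} \left(- \frac{1}{84173}\right) = - \frac{284641}{80} - \frac{6145707774489}{1354562083108} = - \frac{96513890629975837}{27091241662160}$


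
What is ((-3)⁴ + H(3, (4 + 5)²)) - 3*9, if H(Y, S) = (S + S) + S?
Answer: 297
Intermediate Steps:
H(Y, S) = 3*S (H(Y, S) = 2*S + S = 3*S)
((-3)⁴ + H(3, (4 + 5)²)) - 3*9 = ((-3)⁴ + 3*(4 + 5)²) - 3*9 = (81 + 3*9²) - 27 = (81 + 3*81) - 27 = (81 + 243) - 27 = 324 - 27 = 297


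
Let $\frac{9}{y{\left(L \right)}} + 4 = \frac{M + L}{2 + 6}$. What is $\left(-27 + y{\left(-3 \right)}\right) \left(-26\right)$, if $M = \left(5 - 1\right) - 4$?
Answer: $\frac{26442}{35} \approx 755.49$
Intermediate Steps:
$M = 0$ ($M = 4 - 4 = 0$)
$y{\left(L \right)} = \frac{9}{-4 + \frac{L}{8}}$ ($y{\left(L \right)} = \frac{9}{-4 + \frac{0 + L}{2 + 6}} = \frac{9}{-4 + \frac{L}{8}}$)
$\left(-27 + y{\left(-3 \right)}\right) \left(-26\right) = \left(-27 + \frac{72}{-32 - 3}\right) \left(-26\right) = \left(-27 + \frac{72}{-35}\right) \left(-26\right) = \left(-27 + 72 \left(- \frac{1}{35}\right)\right) \left(-26\right) = \left(-27 - \frac{72}{35}\right) \left(-26\right) = \left(- \frac{1017}{35}\right) \left(-26\right) = \frac{26442}{35}$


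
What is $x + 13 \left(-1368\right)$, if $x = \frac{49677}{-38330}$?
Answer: $- \frac{681710397}{38330} \approx -17785.0$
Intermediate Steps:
$x = - \frac{49677}{38330}$ ($x = 49677 \left(- \frac{1}{38330}\right) = - \frac{49677}{38330} \approx -1.296$)
$x + 13 \left(-1368\right) = - \frac{49677}{38330} + 13 \left(-1368\right) = - \frac{49677}{38330} - 17784 = - \frac{681710397}{38330}$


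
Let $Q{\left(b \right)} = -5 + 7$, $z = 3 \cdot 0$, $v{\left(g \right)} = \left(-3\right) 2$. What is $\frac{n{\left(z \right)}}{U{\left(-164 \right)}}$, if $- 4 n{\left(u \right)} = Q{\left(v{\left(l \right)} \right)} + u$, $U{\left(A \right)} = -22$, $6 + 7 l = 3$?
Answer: $\frac{1}{44} \approx 0.022727$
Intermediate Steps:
$l = - \frac{3}{7}$ ($l = - \frac{6}{7} + \frac{1}{7} \cdot 3 = - \frac{6}{7} + \frac{3}{7} = - \frac{3}{7} \approx -0.42857$)
$v{\left(g \right)} = -6$
$z = 0$
$Q{\left(b \right)} = 2$
$n{\left(u \right)} = - \frac{1}{2} - \frac{u}{4}$ ($n{\left(u \right)} = - \frac{2 + u}{4} = - \frac{1}{2} - \frac{u}{4}$)
$\frac{n{\left(z \right)}}{U{\left(-164 \right)}} = \frac{- \frac{1}{2} - 0}{-22} = \left(- \frac{1}{2} + 0\right) \left(- \frac{1}{22}\right) = \left(- \frac{1}{2}\right) \left(- \frac{1}{22}\right) = \frac{1}{44}$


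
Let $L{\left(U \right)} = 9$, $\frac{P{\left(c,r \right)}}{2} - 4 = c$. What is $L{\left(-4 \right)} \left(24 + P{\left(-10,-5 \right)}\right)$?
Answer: $108$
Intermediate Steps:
$P{\left(c,r \right)} = 8 + 2 c$
$L{\left(-4 \right)} \left(24 + P{\left(-10,-5 \right)}\right) = 9 \left(24 + \left(8 + 2 \left(-10\right)\right)\right) = 9 \left(24 + \left(8 - 20\right)\right) = 9 \left(24 - 12\right) = 9 \cdot 12 = 108$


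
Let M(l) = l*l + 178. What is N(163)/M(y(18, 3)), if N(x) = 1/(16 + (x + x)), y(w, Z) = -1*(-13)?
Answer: 1/118674 ≈ 8.4264e-6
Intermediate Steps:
y(w, Z) = 13
M(l) = 178 + l² (M(l) = l² + 178 = 178 + l²)
N(x) = 1/(16 + 2*x)
N(163)/M(y(18, 3)) = (1/(2*(8 + 163)))/(178 + 13²) = ((½)/171)/(178 + 169) = ((½)*(1/171))/347 = (1/342)*(1/347) = 1/118674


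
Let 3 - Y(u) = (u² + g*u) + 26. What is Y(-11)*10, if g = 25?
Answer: 1310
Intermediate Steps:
Y(u) = -23 - u² - 25*u (Y(u) = 3 - ((u² + 25*u) + 26) = 3 - (26 + u² + 25*u) = 3 + (-26 - u² - 25*u) = -23 - u² - 25*u)
Y(-11)*10 = (-23 - 1*(-11)² - 25*(-11))*10 = (-23 - 1*121 + 275)*10 = (-23 - 121 + 275)*10 = 131*10 = 1310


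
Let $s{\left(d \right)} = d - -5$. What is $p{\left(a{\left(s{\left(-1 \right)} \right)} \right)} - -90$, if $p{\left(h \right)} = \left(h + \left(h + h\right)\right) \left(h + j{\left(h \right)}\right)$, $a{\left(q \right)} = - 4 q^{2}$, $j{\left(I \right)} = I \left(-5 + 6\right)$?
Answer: $24666$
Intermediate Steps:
$s{\left(d \right)} = 5 + d$ ($s{\left(d \right)} = d + 5 = 5 + d$)
$j{\left(I \right)} = I$ ($j{\left(I \right)} = I 1 = I$)
$p{\left(h \right)} = 6 h^{2}$ ($p{\left(h \right)} = \left(h + \left(h + h\right)\right) \left(h + h\right) = \left(h + 2 h\right) 2 h = 3 h 2 h = 6 h^{2}$)
$p{\left(a{\left(s{\left(-1 \right)} \right)} \right)} - -90 = 6 \left(- 4 \left(5 - 1\right)^{2}\right)^{2} - -90 = 6 \left(- 4 \cdot 4^{2}\right)^{2} + 90 = 6 \left(\left(-4\right) 16\right)^{2} + 90 = 6 \left(-64\right)^{2} + 90 = 6 \cdot 4096 + 90 = 24576 + 90 = 24666$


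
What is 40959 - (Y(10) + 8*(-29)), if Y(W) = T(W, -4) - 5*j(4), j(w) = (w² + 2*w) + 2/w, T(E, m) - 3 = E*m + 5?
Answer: 82691/2 ≈ 41346.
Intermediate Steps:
T(E, m) = 8 + E*m (T(E, m) = 3 + (E*m + 5) = 3 + (5 + E*m) = 8 + E*m)
j(w) = w² + 2*w + 2/w
Y(W) = -229/2 - 4*W (Y(W) = (8 + W*(-4)) - 5*(2 + 4²*(2 + 4))/4 = (8 - 4*W) - 5*(2 + 16*6)/4 = (8 - 4*W) - 5*(2 + 96)/4 = (8 - 4*W) - 5*98/4 = (8 - 4*W) - 5*49/2 = (8 - 4*W) - 245/2 = -229/2 - 4*W)
40959 - (Y(10) + 8*(-29)) = 40959 - ((-229/2 - 4*10) + 8*(-29)) = 40959 - ((-229/2 - 40) - 232) = 40959 - (-309/2 - 232) = 40959 - 1*(-773/2) = 40959 + 773/2 = 82691/2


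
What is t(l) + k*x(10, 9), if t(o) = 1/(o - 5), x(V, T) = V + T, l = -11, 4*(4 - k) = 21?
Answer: -381/16 ≈ -23.813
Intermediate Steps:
k = -5/4 (k = 4 - ¼*21 = 4 - 21/4 = -5/4 ≈ -1.2500)
x(V, T) = T + V
t(o) = 1/(-5 + o)
t(l) + k*x(10, 9) = 1/(-5 - 11) - 5*(9 + 10)/4 = 1/(-16) - 5/4*19 = -1/16 - 95/4 = -381/16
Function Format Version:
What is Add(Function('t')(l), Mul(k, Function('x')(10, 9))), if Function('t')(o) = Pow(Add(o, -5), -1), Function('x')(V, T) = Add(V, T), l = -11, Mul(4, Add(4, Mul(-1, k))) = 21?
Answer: Rational(-381, 16) ≈ -23.813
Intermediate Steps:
k = Rational(-5, 4) (k = Add(4, Mul(Rational(-1, 4), 21)) = Add(4, Rational(-21, 4)) = Rational(-5, 4) ≈ -1.2500)
Function('x')(V, T) = Add(T, V)
Function('t')(o) = Pow(Add(-5, o), -1)
Add(Function('t')(l), Mul(k, Function('x')(10, 9))) = Add(Pow(Add(-5, -11), -1), Mul(Rational(-5, 4), Add(9, 10))) = Add(Pow(-16, -1), Mul(Rational(-5, 4), 19)) = Add(Rational(-1, 16), Rational(-95, 4)) = Rational(-381, 16)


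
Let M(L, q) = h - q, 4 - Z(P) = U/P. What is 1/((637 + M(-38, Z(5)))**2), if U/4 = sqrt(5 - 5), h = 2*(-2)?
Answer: 1/395641 ≈ 2.5275e-6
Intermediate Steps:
h = -4
U = 0 (U = 4*sqrt(5 - 5) = 4*sqrt(0) = 4*0 = 0)
Z(P) = 4 (Z(P) = 4 - 0/P = 4 - 1*0 = 4 + 0 = 4)
M(L, q) = -4 - q
1/((637 + M(-38, Z(5)))**2) = 1/((637 + (-4 - 1*4))**2) = 1/((637 + (-4 - 4))**2) = 1/((637 - 8)**2) = 1/(629**2) = 1/395641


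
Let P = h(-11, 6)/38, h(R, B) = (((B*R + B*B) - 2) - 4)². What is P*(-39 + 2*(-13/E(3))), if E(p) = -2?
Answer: -16848/19 ≈ -886.74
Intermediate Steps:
h(R, B) = (-6 + B² + B*R)² (h(R, B) = (((B*R + B²) - 2) - 4)² = (((B² + B*R) - 2) - 4)² = ((-2 + B² + B*R) - 4)² = (-6 + B² + B*R)²)
P = 648/19 (P = (-6 + 6² + 6*(-11))²/38 = (-6 + 36 - 66)²*(1/38) = (-36)²*(1/38) = 1296*(1/38) = 648/19 ≈ 34.105)
P*(-39 + 2*(-13/E(3))) = 648*(-39 + 2*(-13/(-2)))/19 = 648*(-39 + 2*(-13*(-½)))/19 = 648*(-39 + 2*(13/2))/19 = 648*(-39 + 13)/19 = (648/19)*(-26) = -16848/19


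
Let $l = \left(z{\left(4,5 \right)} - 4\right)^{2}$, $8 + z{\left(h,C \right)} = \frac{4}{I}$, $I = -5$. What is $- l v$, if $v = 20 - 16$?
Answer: $- \frac{16384}{25} \approx -655.36$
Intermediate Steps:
$v = 4$
$z{\left(h,C \right)} = - \frac{44}{5}$ ($z{\left(h,C \right)} = -8 + \frac{4}{-5} = -8 + 4 \left(- \frac{1}{5}\right) = -8 - \frac{4}{5} = - \frac{44}{5}$)
$l = \frac{4096}{25}$ ($l = \left(- \frac{44}{5} - 4\right)^{2} = \left(- \frac{64}{5}\right)^{2} = \frac{4096}{25} \approx 163.84$)
$- l v = - \frac{4096 \cdot 4}{25} = \left(-1\right) \frac{16384}{25} = - \frac{16384}{25}$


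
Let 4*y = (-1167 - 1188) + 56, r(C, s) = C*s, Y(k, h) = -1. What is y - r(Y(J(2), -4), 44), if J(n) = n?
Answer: -2123/4 ≈ -530.75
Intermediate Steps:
y = -2299/4 (y = ((-1167 - 1188) + 56)/4 = (-2355 + 56)/4 = (1/4)*(-2299) = -2299/4 ≈ -574.75)
y - r(Y(J(2), -4), 44) = -2299/4 - (-1)*44 = -2299/4 - 1*(-44) = -2299/4 + 44 = -2123/4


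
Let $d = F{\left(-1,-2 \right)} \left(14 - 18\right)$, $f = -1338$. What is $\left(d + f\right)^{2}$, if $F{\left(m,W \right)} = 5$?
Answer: $1844164$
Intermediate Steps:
$d = -20$ ($d = 5 \left(14 - 18\right) = 5 \left(-4\right) = -20$)
$\left(d + f\right)^{2} = \left(-20 - 1338\right)^{2} = \left(-1358\right)^{2} = 1844164$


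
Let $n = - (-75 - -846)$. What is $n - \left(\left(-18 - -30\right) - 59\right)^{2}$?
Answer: $-2980$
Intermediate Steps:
$n = -771$ ($n = - (-75 + 846) = \left(-1\right) 771 = -771$)
$n - \left(\left(-18 - -30\right) - 59\right)^{2} = -771 - \left(\left(-18 - -30\right) - 59\right)^{2} = -771 - \left(\left(-18 + 30\right) - 59\right)^{2} = -771 - \left(12 - 59\right)^{2} = -771 - \left(-47\right)^{2} = -771 - 2209 = -2980$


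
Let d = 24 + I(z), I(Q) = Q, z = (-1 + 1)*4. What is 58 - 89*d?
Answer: -2078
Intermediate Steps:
z = 0 (z = 0*4 = 0)
d = 24 (d = 24 + 0 = 24)
58 - 89*d = 58 - 89*24 = 58 - 2136 = -2078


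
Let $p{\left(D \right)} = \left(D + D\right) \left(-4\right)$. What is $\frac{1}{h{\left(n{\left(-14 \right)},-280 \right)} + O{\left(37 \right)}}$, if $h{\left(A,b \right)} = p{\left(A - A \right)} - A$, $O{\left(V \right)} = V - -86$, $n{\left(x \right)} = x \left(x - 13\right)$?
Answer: $- \frac{1}{255} \approx -0.0039216$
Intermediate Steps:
$n{\left(x \right)} = x \left(-13 + x\right)$
$O{\left(V \right)} = 86 + V$ ($O{\left(V \right)} = V + 86 = 86 + V$)
$p{\left(D \right)} = - 8 D$ ($p{\left(D \right)} = 2 D \left(-4\right) = - 8 D$)
$h{\left(A,b \right)} = - A$ ($h{\left(A,b \right)} = - 8 \left(A - A\right) - A = \left(-8\right) 0 - A = 0 - A = - A$)
$\frac{1}{h{\left(n{\left(-14 \right)},-280 \right)} + O{\left(37 \right)}} = \frac{1}{- \left(-14\right) \left(-13 - 14\right) + \left(86 + 37\right)} = \frac{1}{- \left(-14\right) \left(-27\right) + 123} = \frac{1}{\left(-1\right) 378 + 123} = \frac{1}{-378 + 123} = \frac{1}{-255} = - \frac{1}{255}$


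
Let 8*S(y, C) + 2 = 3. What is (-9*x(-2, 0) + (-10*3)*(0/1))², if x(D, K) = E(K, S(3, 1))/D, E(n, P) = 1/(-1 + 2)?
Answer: 81/4 ≈ 20.250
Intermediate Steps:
S(y, C) = ⅛ (S(y, C) = -¼ + (⅛)*3 = -¼ + 3/8 = ⅛)
E(n, P) = 1 (E(n, P) = 1/1 = 1)
x(D, K) = 1/D
(-9*x(-2, 0) + (-10*3)*(0/1))² = (-9/(-2) + (-10*3)*(0/1))² = (-9*(-½) - 0)² = (9/2 - 30*0)² = (9/2 + 0)² = (9/2)² = 81/4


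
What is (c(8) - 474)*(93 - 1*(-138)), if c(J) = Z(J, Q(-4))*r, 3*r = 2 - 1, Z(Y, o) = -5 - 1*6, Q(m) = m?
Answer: -110341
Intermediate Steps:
Z(Y, o) = -11 (Z(Y, o) = -5 - 6 = -11)
r = 1/3 (r = (2 - 1)/3 = (1/3)*1 = 1/3 ≈ 0.33333)
c(J) = -11/3 (c(J) = -11*1/3 = -11/3)
(c(8) - 474)*(93 - 1*(-138)) = (-11/3 - 474)*(93 - 1*(-138)) = -1433*(93 + 138)/3 = -1433/3*231 = -110341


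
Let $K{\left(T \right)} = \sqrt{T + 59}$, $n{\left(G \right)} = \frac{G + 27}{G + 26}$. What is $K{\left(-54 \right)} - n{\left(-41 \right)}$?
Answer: $- \frac{14}{15} + \sqrt{5} \approx 1.3027$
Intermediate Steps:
$n{\left(G \right)} = \frac{27 + G}{26 + G}$
$K{\left(T \right)} = \sqrt{59 + T}$
$K{\left(-54 \right)} - n{\left(-41 \right)} = \sqrt{59 - 54} - \frac{27 - 41}{26 - 41} = \sqrt{5} - \frac{1}{-15} \left(-14\right) = \sqrt{5} - \left(- \frac{1}{15}\right) \left(-14\right) = \sqrt{5} - \frac{14}{15} = - \frac{14}{15} + \sqrt{5}$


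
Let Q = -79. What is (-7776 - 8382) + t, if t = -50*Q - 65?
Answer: -12273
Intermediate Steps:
t = 3885 (t = -50*(-79) - 65 = 3950 - 65 = 3885)
(-7776 - 8382) + t = (-7776 - 8382) + 3885 = -16158 + 3885 = -12273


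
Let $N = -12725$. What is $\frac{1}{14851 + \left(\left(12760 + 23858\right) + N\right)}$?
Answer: $\frac{1}{38744} \approx 2.581 \cdot 10^{-5}$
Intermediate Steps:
$\frac{1}{14851 + \left(\left(12760 + 23858\right) + N\right)} = \frac{1}{14851 + \left(\left(12760 + 23858\right) - 12725\right)} = \frac{1}{14851 + \left(36618 - 12725\right)} = \frac{1}{14851 + 23893} = \frac{1}{38744}$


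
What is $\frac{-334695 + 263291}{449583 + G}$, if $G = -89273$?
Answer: $- \frac{35702}{180155} \approx -0.19817$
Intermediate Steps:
$\frac{-334695 + 263291}{449583 + G} = \frac{-334695 + 263291}{449583 - 89273} = - \frac{71404}{360310} = \left(-71404\right) \frac{1}{360310} = - \frac{35702}{180155}$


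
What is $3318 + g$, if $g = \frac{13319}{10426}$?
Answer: $\frac{34606787}{10426} \approx 3319.3$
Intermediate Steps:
$g = \frac{13319}{10426}$ ($g = 13319 \cdot \frac{1}{10426} = \frac{13319}{10426} \approx 1.2775$)
$3318 + g = 3318 + \frac{13319}{10426} = \frac{34606787}{10426}$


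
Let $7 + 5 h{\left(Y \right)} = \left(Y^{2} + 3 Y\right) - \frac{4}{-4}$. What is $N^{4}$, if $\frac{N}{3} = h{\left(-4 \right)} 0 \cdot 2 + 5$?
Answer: $50625$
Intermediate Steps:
$h{\left(Y \right)} = - \frac{6}{5} + \frac{Y^{2}}{5} + \frac{3 Y}{5}$ ($h{\left(Y \right)} = - \frac{7}{5} + \frac{\left(Y^{2} + 3 Y\right) - \frac{4}{-4}}{5} = - \frac{7}{5} + \frac{\left(Y^{2} + 3 Y\right) - -1}{5} = - \frac{7}{5} + \frac{\left(Y^{2} + 3 Y\right) + 1}{5} = - \frac{7}{5} + \frac{1 + Y^{2} + 3 Y}{5} = - \frac{7}{5} + \left(\frac{1}{5} + \frac{Y^{2}}{5} + \frac{3 Y}{5}\right) = - \frac{6}{5} + \frac{Y^{2}}{5} + \frac{3 Y}{5}$)
$N = 15$ ($N = 3 \left(\left(- \frac{6}{5} + \frac{\left(-4\right)^{2}}{5} + \frac{3}{5} \left(-4\right)\right) 0 \cdot 2 + 5\right) = 3 \left(\left(- \frac{6}{5} + \frac{1}{5} \cdot 16 - \frac{12}{5}\right) 0 \cdot 2 + 5\right) = 3 \left(\left(- \frac{6}{5} + \frac{16}{5} - \frac{12}{5}\right) 0 \cdot 2 + 5\right) = 3 \left(\left(- \frac{2}{5}\right) 0 \cdot 2 + 5\right) = 3 \left(0 \cdot 2 + 5\right) = 3 \left(0 + 5\right) = 3 \cdot 5 = 15$)
$N^{4} = 15^{4} = 50625$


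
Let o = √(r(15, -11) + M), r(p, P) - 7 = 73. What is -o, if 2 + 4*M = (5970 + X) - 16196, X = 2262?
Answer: -I*√7646/2 ≈ -43.721*I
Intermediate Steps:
r(p, P) = 80 (r(p, P) = 7 + 73 = 80)
M = -3983/2 (M = -½ + ((5970 + 2262) - 16196)/4 = -½ + (8232 - 16196)/4 = -½ + (¼)*(-7964) = -½ - 1991 = -3983/2 ≈ -1991.5)
o = I*√7646/2 (o = √(80 - 3983/2) = √(-3823/2) = I*√7646/2 ≈ 43.721*I)
-o = -I*√7646/2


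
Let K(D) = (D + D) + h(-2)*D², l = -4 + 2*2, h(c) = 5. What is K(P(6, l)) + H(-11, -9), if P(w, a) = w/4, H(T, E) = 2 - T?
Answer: 109/4 ≈ 27.250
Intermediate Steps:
l = 0 (l = -4 + 4 = 0)
P(w, a) = w/4 (P(w, a) = w*(¼) = w/4)
K(D) = 2*D + 5*D² (K(D) = (D + D) + 5*D² = 2*D + 5*D²)
K(P(6, l)) + H(-11, -9) = ((¼)*6)*(2 + 5*((¼)*6)) + (2 - 1*(-11)) = 3*(2 + 5*(3/2))/2 + (2 + 11) = 3*(2 + 15/2)/2 + 13 = (3/2)*(19/2) + 13 = 57/4 + 13 = 109/4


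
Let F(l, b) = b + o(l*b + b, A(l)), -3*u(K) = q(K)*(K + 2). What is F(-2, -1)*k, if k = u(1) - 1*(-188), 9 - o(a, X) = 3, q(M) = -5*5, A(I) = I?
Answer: 1065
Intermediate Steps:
q(M) = -25
o(a, X) = 6 (o(a, X) = 9 - 1*3 = 9 - 3 = 6)
u(K) = 50/3 + 25*K/3 (u(K) = -(-25)*(K + 2)/3 = -(-25)*(2 + K)/3 = -(-50 - 25*K)/3 = 50/3 + 25*K/3)
F(l, b) = 6 + b (F(l, b) = b + 6 = 6 + b)
k = 213 (k = (50/3 + (25/3)*1) - 1*(-188) = (50/3 + 25/3) + 188 = 25 + 188 = 213)
F(-2, -1)*k = (6 - 1)*213 = 5*213 = 1065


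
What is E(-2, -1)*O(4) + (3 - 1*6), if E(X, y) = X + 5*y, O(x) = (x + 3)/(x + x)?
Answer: -73/8 ≈ -9.1250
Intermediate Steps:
O(x) = (3 + x)/(2*x) (O(x) = (3 + x)/((2*x)) = (3 + x)*(1/(2*x)) = (3 + x)/(2*x))
E(-2, -1)*O(4) + (3 - 1*6) = (-2 + 5*(-1))*((1/2)*(3 + 4)/4) + (3 - 1*6) = (-2 - 5)*((1/2)*(1/4)*7) + (3 - 6) = -7*7/8 - 3 = -49/8 - 3 = -73/8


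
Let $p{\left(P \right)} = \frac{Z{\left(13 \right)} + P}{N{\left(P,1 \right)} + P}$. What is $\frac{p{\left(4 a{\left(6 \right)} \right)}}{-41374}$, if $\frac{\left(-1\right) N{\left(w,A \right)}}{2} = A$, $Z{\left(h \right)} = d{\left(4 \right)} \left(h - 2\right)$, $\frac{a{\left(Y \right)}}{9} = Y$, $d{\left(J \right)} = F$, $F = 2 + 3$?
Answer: $- \frac{271}{8854036} \approx -3.0608 \cdot 10^{-5}$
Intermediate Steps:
$F = 5$
$d{\left(J \right)} = 5$
$a{\left(Y \right)} = 9 Y$
$Z{\left(h \right)} = -10 + 5 h$ ($Z{\left(h \right)} = 5 \left(h - 2\right) = 5 \left(-2 + h\right) = -10 + 5 h$)
$N{\left(w,A \right)} = - 2 A$
$p{\left(P \right)} = \frac{55 + P}{-2 + P}$ ($p{\left(P \right)} = \frac{\left(-10 + 5 \cdot 13\right) + P}{\left(-2\right) 1 + P} = \frac{\left(-10 + 65\right) + P}{-2 + P} = \frac{55 + P}{-2 + P}$)
$\frac{p{\left(4 a{\left(6 \right)} \right)}}{-41374} = \frac{\frac{1}{-2 + 4 \cdot 9 \cdot 6} \left(55 + 4 \cdot 9 \cdot 6\right)}{-41374} = \frac{55 + 4 \cdot 54}{-2 + 4 \cdot 54} \left(- \frac{1}{41374}\right) = \frac{55 + 216}{-2 + 216} \left(- \frac{1}{41374}\right) = \frac{1}{214} \cdot 271 \left(- \frac{1}{41374}\right) = \frac{271}{214} \left(- \frac{1}{41374}\right) = - \frac{271}{8854036}$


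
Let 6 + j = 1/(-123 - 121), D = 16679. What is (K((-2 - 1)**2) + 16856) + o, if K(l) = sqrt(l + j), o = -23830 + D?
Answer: 9705 + sqrt(44591)/122 ≈ 9706.7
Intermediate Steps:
o = -7151 (o = -23830 + 16679 = -7151)
j = -1465/244 (j = -6 + 1/(-123 - 121) = -6 + 1/(-244) = -6 - 1/244 = -1465/244 ≈ -6.0041)
K(l) = sqrt(-1465/244 + l) (K(l) = sqrt(l - 1465/244) = sqrt(-1465/244 + l))
(K((-2 - 1)**2) + 16856) + o = (sqrt(-89365 + 14884*(-2 - 1)**2)/122 + 16856) - 7151 = (sqrt(-89365 + 14884*(-3)**2)/122 + 16856) - 7151 = (sqrt(-89365 + 14884*9)/122 + 16856) - 7151 = (sqrt(-89365 + 133956)/122 + 16856) - 7151 = (sqrt(44591)/122 + 16856) - 7151 = (16856 + sqrt(44591)/122) - 7151 = 9705 + sqrt(44591)/122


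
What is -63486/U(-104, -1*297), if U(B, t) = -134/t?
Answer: -9427671/67 ≈ -1.4071e+5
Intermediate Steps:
-63486/U(-104, -1*297) = -63486/((-134/((-1*297)))) = -63486/((-134/(-297))) = -63486/((-134*(-1/297))) = -63486/134/297 = -63486*297/134 = -9427671/67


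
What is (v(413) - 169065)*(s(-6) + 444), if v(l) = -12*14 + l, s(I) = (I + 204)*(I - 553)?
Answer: 18610379160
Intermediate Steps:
s(I) = (-553 + I)*(204 + I) (s(I) = (204 + I)*(-553 + I) = (-553 + I)*(204 + I))
v(l) = -168 + l
(v(413) - 169065)*(s(-6) + 444) = ((-168 + 413) - 169065)*((-112812 + (-6)² - 349*(-6)) + 444) = (245 - 169065)*((-112812 + 36 + 2094) + 444) = -168820*(-110682 + 444) = -168820*(-110238) = 18610379160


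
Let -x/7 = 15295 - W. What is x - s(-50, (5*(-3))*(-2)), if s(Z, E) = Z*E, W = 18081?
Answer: 21002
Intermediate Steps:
x = 19502 (x = -7*(15295 - 1*18081) = -7*(15295 - 18081) = -7*(-2786) = 19502)
s(Z, E) = E*Z
x - s(-50, (5*(-3))*(-2)) = 19502 - (5*(-3))*(-2)*(-50) = 19502 - (-15*(-2))*(-50) = 19502 - 30*(-50) = 19502 - 1*(-1500) = 19502 + 1500 = 21002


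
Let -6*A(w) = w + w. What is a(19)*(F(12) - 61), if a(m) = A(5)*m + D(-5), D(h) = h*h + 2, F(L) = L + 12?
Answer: 518/3 ≈ 172.67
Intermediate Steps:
A(w) = -w/3 (A(w) = -(w + w)/6 = -w/3)
F(L) = 12 + L
D(h) = 2 + h² (D(h) = h² + 2 = 2 + h²)
a(m) = 27 - 5*m/3 (a(m) = (-⅓*5)*m + (2 + (-5)²) = -5*m/3 + (2 + 25) = -5*m/3 + 27 = 27 - 5*m/3)
a(19)*(F(12) - 61) = (27 - 5/3*19)*((12 + 12) - 61) = (27 - 95/3)*(24 - 61) = -14/3*(-37) = 518/3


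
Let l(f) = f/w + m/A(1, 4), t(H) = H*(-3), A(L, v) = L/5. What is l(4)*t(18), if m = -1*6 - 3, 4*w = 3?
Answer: 2142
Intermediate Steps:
w = ¾ (w = (¼)*3 = ¾ ≈ 0.75000)
A(L, v) = L/5 (A(L, v) = L*(⅕) = L/5)
t(H) = -3*H
m = -9 (m = -6 - 3 = -9)
l(f) = -45 + 4*f/3 (l(f) = f/(¾) - 9/((⅕)*1) = f*(4/3) - 9/⅕ = 4*f/3 - 9*5 = 4*f/3 - 45 = -45 + 4*f/3)
l(4)*t(18) = (-45 + (4/3)*4)*(-3*18) = (-45 + 16/3)*(-54) = -119/3*(-54) = 2142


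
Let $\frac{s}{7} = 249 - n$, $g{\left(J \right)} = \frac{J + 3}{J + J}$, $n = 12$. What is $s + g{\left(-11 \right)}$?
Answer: $\frac{18253}{11} \approx 1659.4$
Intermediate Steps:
$g{\left(J \right)} = \frac{3 + J}{2 J}$
$s = 1659$ ($s = 7 \left(249 - 12\right) = 7 \cdot 237 = 1659$)
$s + g{\left(-11 \right)} = 1659 + \frac{3 - 11}{2 \left(-11\right)} = 1659 + \frac{1}{2} \left(- \frac{1}{11}\right) \left(-8\right) = 1659 + \frac{4}{11} = \frac{18253}{11}$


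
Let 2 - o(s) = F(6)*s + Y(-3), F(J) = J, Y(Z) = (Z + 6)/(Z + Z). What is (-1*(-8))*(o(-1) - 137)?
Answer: -1028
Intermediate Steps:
Y(Z) = (6 + Z)/(2*Z) (Y(Z) = (6 + Z)/((2*Z)) = (6 + Z)*(1/(2*Z)) = (6 + Z)/(2*Z))
o(s) = 5/2 - 6*s (o(s) = 2 - (6*s + (½)*(6 - 3)/(-3)) = 2 - (6*s + (½)*(-⅓)*3) = 2 - (6*s - ½) = 2 - (-½ + 6*s) = 2 + (½ - 6*s) = 5/2 - 6*s)
(-1*(-8))*(o(-1) - 137) = (-1*(-8))*((5/2 - 6*(-1)) - 137) = 8*((5/2 + 6) - 137) = 8*(17/2 - 137) = 8*(-257/2) = -1028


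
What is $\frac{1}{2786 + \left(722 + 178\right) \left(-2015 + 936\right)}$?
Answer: $- \frac{1}{968314} \approx -1.0327 \cdot 10^{-6}$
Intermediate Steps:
$\frac{1}{2786 + \left(722 + 178\right) \left(-2015 + 936\right)} = \frac{1}{2786 + 900 \left(-1079\right)} = \frac{1}{2786 - 971100} = \frac{1}{-968314} = - \frac{1}{968314}$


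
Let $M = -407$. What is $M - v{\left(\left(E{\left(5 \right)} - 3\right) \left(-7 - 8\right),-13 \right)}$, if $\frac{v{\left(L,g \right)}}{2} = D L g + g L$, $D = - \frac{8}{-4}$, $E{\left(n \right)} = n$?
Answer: $-2747$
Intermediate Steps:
$D = 2$ ($D = \left(-8\right) \left(- \frac{1}{4}\right) = 2$)
$v{\left(L,g \right)} = 6 L g$ ($v{\left(L,g \right)} = 2 \left(2 L g + g L\right) = 2 \left(2 L g + L g\right) = 2 \cdot 3 L g = 6 L g$)
$M - v{\left(\left(E{\left(5 \right)} - 3\right) \left(-7 - 8\right),-13 \right)} = -407 - 6 \left(5 - 3\right) \left(-7 - 8\right) \left(-13\right) = -407 - 6 \cdot 2 \left(-15\right) \left(-13\right) = -407 - 6 \left(-30\right) \left(-13\right) = -407 - 2340 = -2747$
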